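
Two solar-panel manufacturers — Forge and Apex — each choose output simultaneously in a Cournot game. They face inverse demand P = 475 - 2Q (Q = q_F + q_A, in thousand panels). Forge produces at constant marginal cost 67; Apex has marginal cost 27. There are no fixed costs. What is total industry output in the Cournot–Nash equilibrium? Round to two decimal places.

142.67

Forge's profit: π_F = (475 - 2Q)q_F - (67q_F). Setting ∂π_F/∂q_F = 0: 408 - 4q_F - 2(q_A) = 0.
Apex's profit: π_A = (475 - 2Q)q_A - (27q_A). Setting ∂π_A/∂q_A = 0: 448 - 4q_A - 2(q_F) = 0.
Best responses: q_F = (408 - 2q_A)/4, q_A = (448 - 2q_F)/4.
Solving the pair: q_F = 184/3, q_A = 244/3.
Total output Q = 184/3 + 244/3 = 428/3.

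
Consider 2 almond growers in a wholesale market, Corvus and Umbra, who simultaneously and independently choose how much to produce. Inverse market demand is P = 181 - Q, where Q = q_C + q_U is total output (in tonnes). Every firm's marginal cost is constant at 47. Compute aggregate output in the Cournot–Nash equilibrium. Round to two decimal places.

89.33

A representative firm's profit is π_i = q_i(181 - Q) - 47q_i.
First-order condition (treating rivals' output as given): 134 - 2q_i - q_j = 0.
By symmetry each firm produces the same amount; substituting q_j = q_i yields q_i = 134/3.
Total output Q = 134/3 + 134/3 = 268/3.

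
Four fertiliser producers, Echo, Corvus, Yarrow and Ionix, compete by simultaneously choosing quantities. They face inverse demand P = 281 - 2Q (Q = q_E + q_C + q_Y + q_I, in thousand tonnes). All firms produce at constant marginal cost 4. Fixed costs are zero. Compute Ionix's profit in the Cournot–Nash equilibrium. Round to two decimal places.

1534.58

A representative firm's profit is π_i = q_i(281 - 2Q) - 4q_i.
Setting ∂π_i/∂q_i = 0 with rivals' quantities fixed: 277 - 4q_i - 2·Σ_{j≠i} q_j = 0.
With identical firms every q_j equals q_i, so Σ_{j≠i} q_j = 3q_i and 277 = 10q_i, giving q_i = 277/10.
Price P = 281 - 2·(554/5) = 297/5.
Ionix's profit: (297/5 - 4)·(277/10) = 1534.5800.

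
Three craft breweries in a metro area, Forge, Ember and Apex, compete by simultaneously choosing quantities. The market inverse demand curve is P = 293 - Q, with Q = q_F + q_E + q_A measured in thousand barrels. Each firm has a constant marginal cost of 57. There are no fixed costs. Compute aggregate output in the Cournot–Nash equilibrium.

Each firm earns π_i = (293 - Q)q_i - 57q_i.
First-order condition (treating rivals' output as given): 236 - 2q_i - Σ_{j≠i} q_j = 0.
By symmetry each firm produces the same amount; substituting Σ_{j≠i} q_j = 2q_i yields q_i = 236/4 = 59.
Total output Q = 59 + 59 + 59 = 177.

177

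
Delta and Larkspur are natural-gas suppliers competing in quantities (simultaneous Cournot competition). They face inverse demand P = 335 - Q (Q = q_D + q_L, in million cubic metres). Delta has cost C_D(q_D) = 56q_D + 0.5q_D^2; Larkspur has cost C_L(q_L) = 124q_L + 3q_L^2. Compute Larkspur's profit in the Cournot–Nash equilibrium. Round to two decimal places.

947.57

Delta's profit: π_D = (335 - Q)q_D - (56q_D + (1/2)q_D²). Setting ∂π_D/∂q_D = 0: 279 - 3q_D - (q_L) = 0.
Larkspur's profit: π_L = (335 - Q)q_L - (124q_L + 3q_L²). Setting ∂π_L/∂q_L = 0: 211 - 8q_L - (q_D) = 0.
Best responses: q_D = (279 - q_L)/3, q_L = (211 - q_D)/8.
Solving the pair: q_D = 87.8696, q_L = 354/23.
Price P = 335 - 103.2609 = 231.7391.
Larkspur's profit: 231.7391·(354/23) - 124·(354/23) - 3(354/23)² = 947.5690.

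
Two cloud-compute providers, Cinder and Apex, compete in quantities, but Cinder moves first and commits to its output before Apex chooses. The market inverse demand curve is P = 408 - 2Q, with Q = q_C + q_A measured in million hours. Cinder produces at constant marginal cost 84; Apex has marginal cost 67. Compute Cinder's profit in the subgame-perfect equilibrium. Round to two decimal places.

The follower Apex best-responds to any q_C: π_A = (408 - 2Q)q_A - 67q_A.
Setting the follower's marginal profit to zero, 341 - 2q_C - 4q_A = 0, i.e. q_A = (341 - 2q_C)/4.
The leader anticipates this reaction. Substituting into P = 408 - 2Q gives P = 475/2 - q_C, so π_C = (475/2 - q_C)q_C - 84q_C.
Maximising: ∂π_C/∂q_C = 307/2 - 2q_C = 0, giving q_C = 307/4.
Then q_A = (341 - 2·(307/4))/4 = 375/8.
Price P = 408 - 2·(989/8) = 643/4.
Cinder's profit: (643/4 - 84)·(307/4) = 5890.5625.

5890.56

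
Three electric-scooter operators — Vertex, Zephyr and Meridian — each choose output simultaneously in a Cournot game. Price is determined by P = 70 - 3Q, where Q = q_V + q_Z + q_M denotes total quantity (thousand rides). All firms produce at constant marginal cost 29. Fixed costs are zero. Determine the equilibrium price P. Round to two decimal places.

39.25

A representative firm's profit is π_i = q_i(70 - 3Q) - 29q_i.
Setting ∂π_i/∂q_i = 0 with rivals' quantities fixed: 41 - 6q_i - 3·Σ_{j≠i} q_j = 0.
By symmetry each firm produces the same amount; substituting Σ_{j≠i} q_j = 2q_i yields q_i = 41/12.
Total output Q = 41/4, so price P = 70 - 3·(41/4) = 157/4.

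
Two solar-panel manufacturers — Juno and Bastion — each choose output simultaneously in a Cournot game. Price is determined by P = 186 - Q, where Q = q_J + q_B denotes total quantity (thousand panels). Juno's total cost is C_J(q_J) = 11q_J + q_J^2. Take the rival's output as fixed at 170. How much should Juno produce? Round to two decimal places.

1.25

With the rival's output fixed at 170, Juno's profit is π_J = (186 - 170 - q_J)q_J - (11q_J + q_J²) = (16 - q_J)q_J - (11q_J + q_J²).
∂π_J/∂q_J = 5 - 4q_J = 0, so q_J = 5/4.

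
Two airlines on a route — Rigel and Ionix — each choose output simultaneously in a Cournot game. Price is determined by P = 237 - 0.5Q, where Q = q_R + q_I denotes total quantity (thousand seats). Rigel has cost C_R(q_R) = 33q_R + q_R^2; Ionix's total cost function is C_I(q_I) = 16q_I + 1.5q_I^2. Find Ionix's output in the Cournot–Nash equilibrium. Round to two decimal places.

47.74

Rigel's profit: π_R = (237 - 0.5Q)q_R - (33q_R + q_R²). Setting ∂π_R/∂q_R = 0: 204 - 3q_R - (1/2)(q_I) = 0.
Ionix's first-order condition: 221 - 4q_I - (1/2)(q_R) = 0.
Best responses: q_R = (204 - (1/2)q_I)/3, q_I = (221 - (1/2)q_R)/4.
Solving the pair: q_R = 60.0426, q_I = 47.7447.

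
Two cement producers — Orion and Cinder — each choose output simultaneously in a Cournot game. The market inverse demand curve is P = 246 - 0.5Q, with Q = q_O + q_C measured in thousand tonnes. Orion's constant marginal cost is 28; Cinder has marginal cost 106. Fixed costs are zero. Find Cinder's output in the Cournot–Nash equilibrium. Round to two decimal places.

41.33

Orion's profit: π_O = (246 - 0.5Q)q_O - (28q_O). Setting ∂π_O/∂q_O = 0: 218 - q_O - (1/2)(q_C) = 0.
Cinder's first-order condition: 140 - q_C - (1/2)(q_O) = 0.
Best responses: q_O = (218 - (1/2)q_C), q_C = (140 - (1/2)q_O).
Solving the pair: q_O = 592/3, q_C = 124/3.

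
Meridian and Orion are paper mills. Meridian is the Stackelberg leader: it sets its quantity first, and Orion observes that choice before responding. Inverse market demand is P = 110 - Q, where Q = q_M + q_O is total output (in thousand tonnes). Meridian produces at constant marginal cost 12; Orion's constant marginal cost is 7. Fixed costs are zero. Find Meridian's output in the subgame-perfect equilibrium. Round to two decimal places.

46.50

The follower Orion best-responds to any q_M: π_O = (110 - Q)q_O - 7q_O.
Setting the follower's marginal profit to zero, 103 - q_M - 2q_O = 0, i.e. q_O = (103 - q_M)/2.
Meridian substitutes q_O(q_M) into its own profit: π_M = q_M(110 - q_M - (103 - q_M)/2) - 12q_M = (117/2 - (1/2)q_M)q_M - 12q_M.
The leader's first-order condition 93/2 - q_M = 0 yields q_M = 93/2.
Then q_O = (103 - 93/2)/2 = 113/4.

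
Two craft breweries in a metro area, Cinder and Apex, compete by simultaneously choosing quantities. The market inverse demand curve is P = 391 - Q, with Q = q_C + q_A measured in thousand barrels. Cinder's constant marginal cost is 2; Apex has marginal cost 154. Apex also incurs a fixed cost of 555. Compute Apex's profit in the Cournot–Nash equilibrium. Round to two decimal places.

247.78

Cinder's profit: π_C = (391 - Q)q_C - (2q_C). Setting ∂π_C/∂q_C = 0: 389 - 2q_C - (q_A) = 0.
Apex's profit: π_A = (391 - Q)q_A - (154q_A). Setting ∂π_A/∂q_A = 0: 237 - 2q_A - (q_C) = 0.
So q_C = (389 - q_A)/2 and q_A = (237 - q_C)/2.
Solving the pair: q_C = 541/3, q_A = 85/3.
Price P = 391 - 626/3 = 547/3.
Apex's profit: (547/3 - 154)·(85/3) - 555 = 247.7778.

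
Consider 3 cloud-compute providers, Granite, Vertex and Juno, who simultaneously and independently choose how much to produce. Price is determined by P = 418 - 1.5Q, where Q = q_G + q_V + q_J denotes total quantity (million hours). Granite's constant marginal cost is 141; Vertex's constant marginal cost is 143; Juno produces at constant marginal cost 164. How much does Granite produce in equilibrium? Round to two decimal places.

50.33

Granite's profit: π_G = (418 - 1.5Q)q_G - (141q_G). Setting ∂π_G/∂q_G = 0: 277 - 3q_G - (3/2)(q_V + q_J) = 0.
Vertex's first-order condition: 275 - 3q_V - (3/2)(q_G + q_J) = 0.
Juno's first-order condition: 254 - 3q_J - (3/2)(q_G + q_V) = 0.
Adding the 3 conditions: 806 − 3Q − 3Q = 0, i.e. Q = 403/3.
Back-substituting: q_G = (277 − 403/2)/(3/2) = 151/3, q_V = (275 − 403/2)/(3/2) = 49, q_J = (254 − 403/2)/(3/2) = 35.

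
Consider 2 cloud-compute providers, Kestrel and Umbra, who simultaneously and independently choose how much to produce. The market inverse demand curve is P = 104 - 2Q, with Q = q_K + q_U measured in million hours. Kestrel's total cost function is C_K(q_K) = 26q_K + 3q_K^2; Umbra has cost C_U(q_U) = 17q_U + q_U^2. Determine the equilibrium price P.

68

Kestrel's profit: π_K = (104 - 2Q)q_K - (26q_K + 3q_K²). Setting ∂π_K/∂q_K = 0: 78 - 10q_K - 2(q_U) = 0.
Umbra's first-order condition: 87 - 6q_U - 2(q_K) = 0.
Rearranging gives the reaction functions q_K = (78 - 2q_U)/10 and q_U = (87 - 2q_K)/6.
Substituting one into the other gives q_K = 21/4 and q_U = 51/4.
Total output Q = 18, so price P = 104 - 2·18 = 68.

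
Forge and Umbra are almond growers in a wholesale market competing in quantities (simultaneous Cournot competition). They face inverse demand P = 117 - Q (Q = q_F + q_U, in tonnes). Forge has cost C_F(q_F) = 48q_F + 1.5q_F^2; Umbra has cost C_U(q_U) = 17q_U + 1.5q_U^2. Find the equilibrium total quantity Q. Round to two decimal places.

28.17

Forge's profit: π_F = (117 - Q)q_F - (48q_F + (3/2)q_F²). Setting ∂π_F/∂q_F = 0: 69 - 5q_F - (q_U) = 0.
Umbra's first-order condition: 100 - 5q_U - (q_F) = 0.
Rearranging gives the reaction functions q_F = (69 - q_U)/5 and q_U = (100 - q_F)/5.
Solving the pair: q_F = 245/24, q_U = 431/24.
Total output Q = 245/24 + 431/24 = 169/6.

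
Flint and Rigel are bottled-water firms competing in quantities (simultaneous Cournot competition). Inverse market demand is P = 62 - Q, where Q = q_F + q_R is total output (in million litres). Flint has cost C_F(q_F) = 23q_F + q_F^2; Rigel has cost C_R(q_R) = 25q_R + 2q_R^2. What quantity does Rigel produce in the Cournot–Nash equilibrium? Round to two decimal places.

Flint's profit: π_F = (62 - Q)q_F - (23q_F + q_F²). Setting ∂π_F/∂q_F = 0: 39 - 4q_F - (q_R) = 0.
Rigel's profit: π_R = (62 - Q)q_R - (25q_R + 2q_R²). Setting ∂π_R/∂q_R = 0: 37 - 6q_R - (q_F) = 0.
Best responses: q_F = (39 - q_R)/4, q_R = (37 - q_F)/6.
Solving the pair: q_F = 197/23, q_R = 109/23.

4.74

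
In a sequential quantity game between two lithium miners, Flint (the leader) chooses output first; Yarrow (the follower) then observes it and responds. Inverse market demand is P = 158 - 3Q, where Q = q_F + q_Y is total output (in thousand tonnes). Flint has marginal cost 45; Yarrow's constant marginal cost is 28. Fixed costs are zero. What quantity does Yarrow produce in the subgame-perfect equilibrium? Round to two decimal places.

13.67

Solve by backward induction. Given q_F, the follower Yarrow maximises π_Y = (158 - 3q_F - 3q_Y)q_Y - 28q_Y.
Setting the follower's marginal profit to zero, 130 - 3q_F - 6q_Y = 0, i.e. q_Y = (130 - 3q_F)/6.
The leader anticipates this reaction. Substituting into P = 158 - 3Q gives P = 93 - (3/2)q_F, so π_F = (93 - (3/2)q_F)q_F - 45q_F.
Maximising: ∂π_F/∂q_F = 48 - 3q_F = 0, giving q_F = 16.
Then q_Y = (130 - 3·16)/6 = 41/3.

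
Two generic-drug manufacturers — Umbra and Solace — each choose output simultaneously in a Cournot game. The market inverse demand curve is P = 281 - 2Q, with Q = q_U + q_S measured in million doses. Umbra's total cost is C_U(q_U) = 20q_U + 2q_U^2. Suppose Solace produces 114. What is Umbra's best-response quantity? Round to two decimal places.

4.13

With the rival's output fixed at 114, Umbra's profit is π_U = (281 - 2·114 - 2q_U)q_U - (20q_U + 2q_U²) = (53 - 2q_U)q_U - (20q_U + 2q_U²).
∂π_U/∂q_U = 33 - 8q_U = 0, so q_U = 33/8.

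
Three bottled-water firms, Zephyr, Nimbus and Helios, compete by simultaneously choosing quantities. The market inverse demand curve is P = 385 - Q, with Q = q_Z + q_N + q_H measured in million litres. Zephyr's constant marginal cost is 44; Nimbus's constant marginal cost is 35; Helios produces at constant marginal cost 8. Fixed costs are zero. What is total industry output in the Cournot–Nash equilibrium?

267

Zephyr's profit: π_Z = (385 - Q)q_Z - (44q_Z). Setting ∂π_Z/∂q_Z = 0: 341 - 2q_Z - (q_N + q_H) = 0.
Nimbus's first-order condition: 350 - 2q_N - (q_Z + q_H) = 0.
Helios's profit: π_H = (385 - Q)q_H - (8q_H). Setting ∂π_H/∂q_H = 0: 377 - 2q_H - (q_Z + q_N) = 0.
Summing all 3 equations gives 1068 − 4Q = 0, hence Q = 267.
Back-substituting: q_Z = (341 − 267) = 74, q_N = (350 − 267) = 83, q_H = (377 − 267) = 110.
Total output Q = 74 + 83 + 110 = 267.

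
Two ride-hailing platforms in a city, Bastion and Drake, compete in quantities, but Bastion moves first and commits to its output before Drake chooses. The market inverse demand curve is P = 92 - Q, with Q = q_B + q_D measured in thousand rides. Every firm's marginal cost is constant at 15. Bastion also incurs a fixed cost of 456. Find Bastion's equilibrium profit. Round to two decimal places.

Solve by backward induction. Given q_B, the follower Drake maximises π_D = (92 - q_B - q_D)q_D - 15q_D.
Setting the follower's marginal profit to zero, 77 - q_B - 2q_D = 0, i.e. q_D = (77 - q_B)/2.
Bastion substitutes q_D(q_B) into its own profit: π_B = q_B(92 - q_B - (77 - q_B)/2) - 15q_B = (107/2 - (1/2)q_B)q_B - 15q_B.
Maximising: ∂π_B/∂q_B = 77/2 - q_B = 0, giving q_B = 77/2.
Then q_D = (77 - 77/2)/2 = 77/4.
Price P = 92 - 231/4 = 137/4.
Bastion's profit: (137/4 - 15)·(77/2) - 456 = 285.1250.

285.13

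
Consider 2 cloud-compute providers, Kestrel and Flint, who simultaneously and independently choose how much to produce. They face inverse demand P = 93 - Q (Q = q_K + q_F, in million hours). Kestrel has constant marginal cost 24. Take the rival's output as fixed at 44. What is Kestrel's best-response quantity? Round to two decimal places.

With the rival's output fixed at 44, Kestrel's profit is π_K = (93 - 44 - q_K)q_K - (24q_K) = (49 - q_K)q_K - (24q_K).
∂π_K/∂q_K = 25 - 2q_K = 0, so q_K = 25/2.

12.50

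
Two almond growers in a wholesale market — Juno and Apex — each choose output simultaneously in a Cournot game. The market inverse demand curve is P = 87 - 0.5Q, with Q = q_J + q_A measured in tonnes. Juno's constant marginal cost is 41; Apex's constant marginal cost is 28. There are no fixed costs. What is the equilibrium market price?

52

Juno's profit: π_J = (87 - 0.5Q)q_J - (41q_J). Setting ∂π_J/∂q_J = 0: 46 - q_J - (1/2)(q_A) = 0.
Apex's first-order condition: 59 - q_A - (1/2)(q_J) = 0.
Best responses: q_J = (46 - (1/2)q_A), q_A = (59 - (1/2)q_J).
Substituting one into the other gives q_J = 22 and q_A = 48.
Total output Q = 70, so price P = 87 - (1/2)·70 = 52.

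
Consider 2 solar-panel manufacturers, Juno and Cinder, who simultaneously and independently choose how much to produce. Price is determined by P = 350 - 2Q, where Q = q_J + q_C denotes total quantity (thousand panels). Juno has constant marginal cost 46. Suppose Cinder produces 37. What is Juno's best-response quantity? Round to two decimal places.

With the rival's output fixed at 37, Juno's profit is π_J = (350 - 2·37 - 2q_J)q_J - (46q_J) = (276 - 2q_J)q_J - (46q_J).
∂π_J/∂q_J = 230 - 4q_J = 0, so q_J = 115/2.

57.50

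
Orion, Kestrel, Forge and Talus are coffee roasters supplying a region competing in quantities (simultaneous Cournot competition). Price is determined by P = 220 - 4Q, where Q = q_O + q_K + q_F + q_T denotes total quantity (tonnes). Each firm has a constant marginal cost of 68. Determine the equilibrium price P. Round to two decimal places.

98.40

Each firm earns π_i = (220 - 4Q)q_i - 68q_i.
First-order condition (treating rivals' output as given): 152 - 8q_i - 4·Σ_{j≠i} q_j = 0.
By symmetry each firm produces the same amount; substituting Σ_{j≠i} q_j = 3q_i yields q_i = 152/20 = 38/5.
Total output Q = 152/5, so price P = 220 - 4·(152/5) = 492/5.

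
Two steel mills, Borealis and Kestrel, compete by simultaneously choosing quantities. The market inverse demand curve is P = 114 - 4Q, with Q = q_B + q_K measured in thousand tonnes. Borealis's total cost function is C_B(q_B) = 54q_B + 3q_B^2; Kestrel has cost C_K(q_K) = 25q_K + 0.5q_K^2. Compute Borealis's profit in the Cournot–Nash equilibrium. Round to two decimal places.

Borealis's profit: π_B = (114 - 4Q)q_B - (54q_B + 3q_B²). Setting ∂π_B/∂q_B = 0: 60 - 14q_B - 4(q_K) = 0.
Kestrel's profit: π_K = (114 - 4Q)q_K - (25q_K + (1/2)q_K²). Setting ∂π_K/∂q_K = 0: 89 - 9q_K - 4(q_B) = 0.
So q_B = (60 - 4q_K)/14 and q_K = (89 - 4q_B)/9.
Substituting one into the other gives q_B = 92/55 and q_K = 503/55.
Price P = 114 - 4·(119/11) = 778/11.
Borealis's profit: (778/11)·(92/55) - 54·(92/55) - 3(92/55)² = 19.5861.

19.59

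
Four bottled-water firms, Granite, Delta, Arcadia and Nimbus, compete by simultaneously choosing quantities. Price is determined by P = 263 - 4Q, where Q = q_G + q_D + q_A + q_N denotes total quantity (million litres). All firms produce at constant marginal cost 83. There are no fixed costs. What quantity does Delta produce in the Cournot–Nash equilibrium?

9

Each firm earns π_i = (263 - 4Q)q_i - 83q_i.
First-order condition (treating rivals' output as given): 180 - 8q_i - 4·Σ_{j≠i} q_j = 0.
By symmetry each firm produces the same amount; substituting Σ_{j≠i} q_j = 3q_i yields q_i = 180/20 = 9.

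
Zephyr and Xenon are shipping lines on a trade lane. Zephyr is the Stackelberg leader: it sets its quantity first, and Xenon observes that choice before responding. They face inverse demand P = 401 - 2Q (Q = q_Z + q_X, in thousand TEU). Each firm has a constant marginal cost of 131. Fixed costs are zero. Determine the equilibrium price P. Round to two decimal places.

198.50

The follower Xenon best-responds to any q_Z: π_X = (401 - 2Q)q_X - 131q_X.
∂π_X/∂q_X = 270 - 2q_Z - 4q_X = 0 gives the reaction function q_X = (270 - 2q_Z)/4.
The leader anticipates this reaction. Substituting into P = 401 - 2Q gives P = 266 - q_Z, so π_Z = (266 - q_Z)q_Z - 131q_Z.
Maximising: ∂π_Z/∂q_Z = 135 - 2q_Z = 0, giving q_Z = 135/2.
Then q_X = (270 - 2·(135/2))/4 = 135/4.
Total output Q = 405/4, so price P = 401 - 2·(405/4) = 397/2.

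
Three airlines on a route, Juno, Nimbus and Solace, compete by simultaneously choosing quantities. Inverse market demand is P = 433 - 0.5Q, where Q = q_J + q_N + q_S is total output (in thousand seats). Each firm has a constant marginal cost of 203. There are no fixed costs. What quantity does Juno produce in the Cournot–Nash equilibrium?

Each firm earns π_i = (433 - 0.5Q)q_i - 203q_i.
First-order condition (treating rivals' output as given): 230 - q_i - (1/2)·Σ_{j≠i} q_j = 0.
By symmetry each firm produces the same amount; substituting Σ_{j≠i} q_j = 2q_i yields q_i = 230/2 = 115.

115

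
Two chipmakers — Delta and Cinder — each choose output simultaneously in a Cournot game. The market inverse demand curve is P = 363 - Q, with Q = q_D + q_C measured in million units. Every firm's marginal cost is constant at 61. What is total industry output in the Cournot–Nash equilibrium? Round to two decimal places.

Each firm earns π_i = (363 - Q)q_i - 61q_i.
First-order condition (treating rivals' output as given): 302 - 2q_i - q_j = 0.
With identical firms every q_j equals q_i, so q_j = q_i and 302 = 3q_i, giving q_i = 302/3.
Total output Q = 302/3 + 302/3 = 604/3.

201.33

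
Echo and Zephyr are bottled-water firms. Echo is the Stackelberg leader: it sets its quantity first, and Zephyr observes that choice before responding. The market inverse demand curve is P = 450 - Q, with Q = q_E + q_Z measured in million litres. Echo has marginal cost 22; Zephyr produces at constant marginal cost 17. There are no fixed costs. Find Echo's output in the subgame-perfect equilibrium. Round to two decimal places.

The follower Zephyr best-responds to any q_E: π_Z = (450 - Q)q_Z - 17q_Z.
∂π_Z/∂q_Z = 433 - q_E - 2q_Z = 0 gives the reaction function q_Z = (433 - q_E)/2.
Echo substitutes q_Z(q_E) into its own profit: π_E = q_E(450 - q_E - (433 - q_E)/2) - 22q_E = (467/2 - (1/2)q_E)q_E - 22q_E.
Leader FOC: 423/2 - q_E = 0, so q_E = 423/2.
Then q_Z = (433 - 423/2)/2 = 443/4.

211.50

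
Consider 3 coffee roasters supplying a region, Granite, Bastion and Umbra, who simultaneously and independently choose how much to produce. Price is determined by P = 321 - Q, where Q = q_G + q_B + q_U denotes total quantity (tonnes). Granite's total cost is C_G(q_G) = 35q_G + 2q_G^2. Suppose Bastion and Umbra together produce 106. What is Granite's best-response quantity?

With rivals' combined output fixed at 106, Granite's profit is π_G = (321 - 106 - q_G)q_G - (35q_G + 2q_G²) = (215 - q_G)q_G - (35q_G + 2q_G²).
∂π_G/∂q_G = 180 - 6q_G = 0, so q_G = 30.

30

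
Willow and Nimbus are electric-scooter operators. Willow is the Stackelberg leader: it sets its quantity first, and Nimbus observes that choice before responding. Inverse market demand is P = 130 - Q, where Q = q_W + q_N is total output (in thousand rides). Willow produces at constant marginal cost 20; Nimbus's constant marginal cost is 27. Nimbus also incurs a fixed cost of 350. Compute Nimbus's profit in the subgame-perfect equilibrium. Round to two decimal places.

Solve by backward induction. Given q_W, the follower Nimbus maximises π_N = (130 - q_W - q_N)q_N - 27q_N.
Setting the follower's marginal profit to zero, 103 - q_W - 2q_N = 0, i.e. q_N = (103 - q_W)/2.
Willow substitutes q_N(q_W) into its own profit: π_W = q_W(130 - q_W - (103 - q_W)/2) - 20q_W = (157/2 - (1/2)q_W)q_W - 20q_W.
Maximising: ∂π_W/∂q_W = 117/2 - q_W = 0, giving q_W = 117/2.
Then q_N = (103 - 117/2)/2 = 89/4.
Price P = 130 - 323/4 = 197/4.
Nimbus's profit: (197/4 - 27)·(89/4) - 350 = 145.0625.

145.06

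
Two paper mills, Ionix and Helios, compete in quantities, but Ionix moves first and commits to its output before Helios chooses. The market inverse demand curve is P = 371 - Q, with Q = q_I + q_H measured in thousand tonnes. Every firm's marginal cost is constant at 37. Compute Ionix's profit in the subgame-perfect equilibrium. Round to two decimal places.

Solve by backward induction. Given q_I, the follower Helios maximises π_H = (371 - q_I - q_H)q_H - 37q_H.
Setting the follower's marginal profit to zero, 334 - q_I - 2q_H = 0, i.e. q_H = (334 - q_I)/2.
Ionix substitutes q_H(q_I) into its own profit: π_I = q_I(371 - q_I - (334 - q_I)/2) - 37q_I = (204 - (1/2)q_I)q_I - 37q_I.
The leader's first-order condition 167 - q_I = 0 yields q_I = 167.
Then q_H = (334 - 167)/2 = 167/2.
Price P = 371 - 501/2 = 241/2.
Ionix's profit: (241/2 - 37)·167 = 13944.5000.

13944.50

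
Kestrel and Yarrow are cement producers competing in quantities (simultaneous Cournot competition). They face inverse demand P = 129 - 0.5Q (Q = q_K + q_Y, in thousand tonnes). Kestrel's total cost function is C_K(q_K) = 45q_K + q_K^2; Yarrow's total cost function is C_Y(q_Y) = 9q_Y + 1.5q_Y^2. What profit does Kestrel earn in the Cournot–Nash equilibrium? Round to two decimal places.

Kestrel's profit: π_K = (129 - 0.5Q)q_K - (45q_K + q_K²). Setting ∂π_K/∂q_K = 0: 84 - 3q_K - (1/2)(q_Y) = 0.
Yarrow's first-order condition: 120 - 4q_Y - (1/2)(q_K) = 0.
Best responses: q_K = (84 - (1/2)q_Y)/3, q_Y = (120 - (1/2)q_K)/4.
Substituting one into the other gives q_K = 1104/47 and q_Y = 1272/47.
Price P = 129 - (1/2)·50.5532 = 103.7234.
Kestrel's profit: 103.7234·(1104/47) - 45·(1104/47) - (1104/47)² = 827.6252.

827.63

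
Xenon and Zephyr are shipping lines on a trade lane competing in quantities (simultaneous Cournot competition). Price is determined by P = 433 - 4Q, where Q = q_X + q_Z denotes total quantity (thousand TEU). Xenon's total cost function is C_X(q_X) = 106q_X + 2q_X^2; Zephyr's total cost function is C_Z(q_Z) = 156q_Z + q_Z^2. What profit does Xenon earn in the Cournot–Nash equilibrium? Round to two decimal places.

2592.96

Xenon's profit: π_X = (433 - 4Q)q_X - (106q_X + 2q_X²). Setting ∂π_X/∂q_X = 0: 327 - 12q_X - 4(q_Z) = 0.
Zephyr's profit: π_Z = (433 - 4Q)q_Z - (156q_Z + q_Z²). Setting ∂π_Z/∂q_Z = 0: 277 - 10q_Z - 4(q_X) = 0.
So q_X = (327 - 4q_Z)/12 and q_Z = (277 - 4q_X)/10.
Substituting one into the other gives q_X = 1081/52 and q_Z = 252/13.
Price P = 433 - 4·40.1731 = 272.3077.
Xenon's profit: 272.3077·(1081/52) - 106·(1081/52) - 2(1081/52)² = 2592.9608.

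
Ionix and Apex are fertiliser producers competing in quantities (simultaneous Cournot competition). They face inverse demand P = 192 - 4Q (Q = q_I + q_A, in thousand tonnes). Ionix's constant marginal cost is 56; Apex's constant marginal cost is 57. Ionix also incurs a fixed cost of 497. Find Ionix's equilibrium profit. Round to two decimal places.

24.36

Ionix's profit: π_I = (192 - 4Q)q_I - (56q_I). Setting ∂π_I/∂q_I = 0: 136 - 8q_I - 4(q_A) = 0.
Apex's first-order condition: 135 - 8q_A - 4(q_I) = 0.
Best responses: q_I = (136 - 4q_A)/8, q_A = (135 - 4q_I)/8.
Substituting one into the other gives q_I = 137/12 and q_A = 67/6.
Price P = 192 - 4·(271/12) = 305/3.
Ionix's profit: (305/3 - 56)·(137/12) - 497 = 877/36.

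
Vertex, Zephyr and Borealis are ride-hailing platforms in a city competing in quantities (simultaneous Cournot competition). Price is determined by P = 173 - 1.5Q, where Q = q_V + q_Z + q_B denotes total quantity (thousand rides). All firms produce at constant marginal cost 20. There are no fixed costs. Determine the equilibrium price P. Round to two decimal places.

58.25

Each firm earns π_i = (173 - 1.5Q)q_i - 20q_i.
Setting ∂π_i/∂q_i = 0 with rivals' quantities fixed: 153 - 3q_i - (3/2)·Σ_{j≠i} q_j = 0.
By symmetry each firm produces the same amount; substituting Σ_{j≠i} q_j = 2q_i yields q_i = 153/6 = 51/2.
Total output Q = 153/2, so price P = 173 - (3/2)·(153/2) = 233/4.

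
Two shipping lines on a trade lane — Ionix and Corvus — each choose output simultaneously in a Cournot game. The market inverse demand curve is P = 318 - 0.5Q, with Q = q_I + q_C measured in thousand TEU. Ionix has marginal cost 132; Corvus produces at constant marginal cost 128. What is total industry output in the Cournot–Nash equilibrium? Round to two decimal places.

250.67

Ionix's profit: π_I = (318 - 0.5Q)q_I - (132q_I). Setting ∂π_I/∂q_I = 0: 186 - q_I - (1/2)(q_C) = 0.
Corvus's profit: π_C = (318 - 0.5Q)q_C - (128q_C). Setting ∂π_C/∂q_C = 0: 190 - q_C - (1/2)(q_I) = 0.
Best responses: q_I = (186 - (1/2)q_C), q_C = (190 - (1/2)q_I).
Solving the pair: q_I = 364/3, q_C = 388/3.
Total output Q = 364/3 + 388/3 = 752/3.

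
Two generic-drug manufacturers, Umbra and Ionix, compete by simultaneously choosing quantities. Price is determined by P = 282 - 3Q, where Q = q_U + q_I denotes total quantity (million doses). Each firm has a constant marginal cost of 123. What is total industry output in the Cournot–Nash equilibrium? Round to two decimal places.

A representative firm's profit is π_i = q_i(282 - 3Q) - 123q_i.
First-order condition (treating rivals' output as given): 159 - 6q_i - 3q_j = 0.
With identical firms every q_j equals q_i, so q_j = q_i and 159 = 9q_i, giving q_i = 53/3.
Total output Q = 53/3 + 53/3 = 106/3.

35.33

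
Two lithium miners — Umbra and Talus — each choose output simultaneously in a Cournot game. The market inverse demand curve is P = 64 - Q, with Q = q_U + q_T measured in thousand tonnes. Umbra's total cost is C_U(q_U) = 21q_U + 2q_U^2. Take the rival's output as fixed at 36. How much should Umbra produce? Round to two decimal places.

With the rival's output fixed at 36, Umbra's profit is π_U = (64 - 36 - q_U)q_U - (21q_U + 2q_U²) = (28 - q_U)q_U - (21q_U + 2q_U²).
∂π_U/∂q_U = 7 - 6q_U = 0, so q_U = 7/6.

1.17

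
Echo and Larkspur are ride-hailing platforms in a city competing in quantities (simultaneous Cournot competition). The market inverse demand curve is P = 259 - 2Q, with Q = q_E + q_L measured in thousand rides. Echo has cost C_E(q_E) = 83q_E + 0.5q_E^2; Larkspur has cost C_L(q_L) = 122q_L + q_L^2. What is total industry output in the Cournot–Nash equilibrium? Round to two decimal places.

Echo's profit: π_E = (259 - 2Q)q_E - (83q_E + (1/2)q_E²). Setting ∂π_E/∂q_E = 0: 176 - 5q_E - 2(q_L) = 0.
Larkspur's first-order condition: 137 - 6q_L - 2(q_E) = 0.
So q_E = (176 - 2q_L)/5 and q_L = (137 - 2q_E)/6.
Substituting one into the other gives q_E = 391/13 and q_L = 333/26.
Total output Q = 391/13 + 333/26 = 1115/26.

42.88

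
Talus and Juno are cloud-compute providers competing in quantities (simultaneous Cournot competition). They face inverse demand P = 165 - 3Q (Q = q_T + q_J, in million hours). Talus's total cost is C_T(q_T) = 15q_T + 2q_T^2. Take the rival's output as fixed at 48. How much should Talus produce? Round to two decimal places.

With the rival's output fixed at 48, Talus's profit is π_T = (165 - 3·48 - 3q_T)q_T - (15q_T + 2q_T²) = (21 - 3q_T)q_T - (15q_T + 2q_T²).
∂π_T/∂q_T = 6 - 10q_T = 0, so q_T = 3/5.

0.60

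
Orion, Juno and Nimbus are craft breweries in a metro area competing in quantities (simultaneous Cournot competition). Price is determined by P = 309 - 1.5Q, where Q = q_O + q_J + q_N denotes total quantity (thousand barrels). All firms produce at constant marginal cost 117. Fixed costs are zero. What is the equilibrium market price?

165

A representative firm's profit is π_i = q_i(309 - 1.5Q) - 117q_i.
First-order condition (treating rivals' output as given): 192 - 3q_i - (3/2)·Σ_{j≠i} q_j = 0.
By symmetry each firm produces the same amount; substituting Σ_{j≠i} q_j = 2q_i yields q_i = 192/6 = 32.
Total output Q = 96, so price P = 309 - (3/2)·96 = 165.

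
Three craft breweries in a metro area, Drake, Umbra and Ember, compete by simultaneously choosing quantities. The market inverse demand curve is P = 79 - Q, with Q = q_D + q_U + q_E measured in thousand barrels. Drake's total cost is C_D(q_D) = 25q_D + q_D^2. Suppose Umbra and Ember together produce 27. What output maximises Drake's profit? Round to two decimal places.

With rivals' combined output fixed at 27, Drake's profit is π_D = (79 - 27 - q_D)q_D - (25q_D + q_D²) = (52 - q_D)q_D - (25q_D + q_D²).
∂π_D/∂q_D = 27 - 4q_D = 0, so q_D = 27/4.

6.75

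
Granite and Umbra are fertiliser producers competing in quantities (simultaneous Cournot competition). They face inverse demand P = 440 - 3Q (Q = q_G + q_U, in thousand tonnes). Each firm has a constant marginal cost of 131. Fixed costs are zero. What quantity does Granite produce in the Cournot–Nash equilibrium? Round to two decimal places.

34.33

Each firm earns π_i = (440 - 3Q)q_i - 131q_i.
Setting ∂π_i/∂q_i = 0 with rivals' quantities fixed: 309 - 6q_i - 3q_j = 0.
By symmetry each firm produces the same amount; substituting q_j = q_i yields q_i = 309/9 = 103/3.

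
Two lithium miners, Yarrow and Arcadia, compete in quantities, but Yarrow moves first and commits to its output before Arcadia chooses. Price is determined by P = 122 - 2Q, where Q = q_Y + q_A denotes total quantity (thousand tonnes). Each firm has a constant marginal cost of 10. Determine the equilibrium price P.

The follower Arcadia best-responds to any q_Y: π_A = (122 - 2Q)q_A - 10q_A.
∂π_A/∂q_A = 112 - 2q_Y - 4q_A = 0 gives the reaction function q_A = (112 - 2q_Y)/4.
Yarrow substitutes q_A(q_Y) into its own profit: π_Y = q_Y(122 - 2q_Y - (112 - 2q_Y)/2) - 10q_Y = (66 - q_Y)q_Y - 10q_Y.
The leader's first-order condition 56 - 2q_Y = 0 yields q_Y = 28.
Then q_A = (112 - 2·28)/4 = 14.
Total output Q = 42, so price P = 122 - 2·42 = 38.

38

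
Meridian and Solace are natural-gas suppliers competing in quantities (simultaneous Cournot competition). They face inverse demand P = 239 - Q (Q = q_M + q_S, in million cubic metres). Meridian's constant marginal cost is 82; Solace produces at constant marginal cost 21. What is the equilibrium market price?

114

Meridian's profit: π_M = (239 - Q)q_M - (82q_M). Setting ∂π_M/∂q_M = 0: 157 - 2q_M - (q_S) = 0.
Solace's first-order condition: 218 - 2q_S - (q_M) = 0.
Rearranging gives the reaction functions q_M = (157 - q_S)/2 and q_S = (218 - q_M)/2.
Substituting one into the other gives q_M = 32 and q_S = 93.
Total output Q = 125, so price P = 239 - 125 = 114.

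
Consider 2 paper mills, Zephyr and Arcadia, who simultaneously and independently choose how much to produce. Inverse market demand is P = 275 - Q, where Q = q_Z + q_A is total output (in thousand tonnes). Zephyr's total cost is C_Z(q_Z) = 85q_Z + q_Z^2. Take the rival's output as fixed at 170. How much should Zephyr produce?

With the rival's output fixed at 170, Zephyr's profit is π_Z = (275 - 170 - q_Z)q_Z - (85q_Z + q_Z²) = (105 - q_Z)q_Z - (85q_Z + q_Z²).
∂π_Z/∂q_Z = 20 - 4q_Z = 0, so q_Z = 5.

5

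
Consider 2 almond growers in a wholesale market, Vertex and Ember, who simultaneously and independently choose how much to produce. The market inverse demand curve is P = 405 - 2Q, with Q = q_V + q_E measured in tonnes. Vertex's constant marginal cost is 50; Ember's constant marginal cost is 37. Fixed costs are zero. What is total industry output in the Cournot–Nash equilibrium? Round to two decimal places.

120.50

Vertex's profit: π_V = (405 - 2Q)q_V - (50q_V). Setting ∂π_V/∂q_V = 0: 355 - 4q_V - 2(q_E) = 0.
Ember's first-order condition: 368 - 4q_E - 2(q_V) = 0.
Rearranging gives the reaction functions q_V = (355 - 2q_E)/4 and q_E = (368 - 2q_V)/4.
Substituting one into the other gives q_V = 57 and q_E = 127/2.
Total output Q = 57 + 127/2 = 241/2.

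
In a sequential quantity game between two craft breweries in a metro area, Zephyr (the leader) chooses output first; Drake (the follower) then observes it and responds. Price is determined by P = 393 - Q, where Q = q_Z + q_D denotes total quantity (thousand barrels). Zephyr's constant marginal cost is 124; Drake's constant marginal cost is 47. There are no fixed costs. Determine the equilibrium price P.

Solve by backward induction. Given q_Z, the follower Drake maximises π_D = (393 - q_Z - q_D)q_D - 47q_D.
Setting the follower's marginal profit to zero, 346 - q_Z - 2q_D = 0, i.e. q_D = (346 - q_Z)/2.
The leader anticipates this reaction. Substituting into P = 393 - Q gives P = 220 - (1/2)q_Z, so π_Z = (220 - (1/2)q_Z)q_Z - 124q_Z.
Leader FOC: 96 - q_Z = 0, so q_Z = 96.
Then q_D = (346 - 96)/2 = 125.
Total output Q = 221, so price P = 393 - 221 = 172.

172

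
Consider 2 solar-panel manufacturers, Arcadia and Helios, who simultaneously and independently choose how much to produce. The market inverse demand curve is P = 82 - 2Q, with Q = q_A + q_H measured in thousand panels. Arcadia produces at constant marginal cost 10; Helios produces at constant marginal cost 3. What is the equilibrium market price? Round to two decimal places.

31.67

Arcadia's profit: π_A = (82 - 2Q)q_A - (10q_A). Setting ∂π_A/∂q_A = 0: 72 - 4q_A - 2(q_H) = 0.
Helios's profit: π_H = (82 - 2Q)q_H - (3q_H). Setting ∂π_H/∂q_H = 0: 79 - 4q_H - 2(q_A) = 0.
So q_A = (72 - 2q_H)/4 and q_H = (79 - 2q_A)/4.
Solving the pair: q_A = 65/6, q_H = 43/3.
Total output Q = 151/6, so price P = 82 - 2·(151/6) = 95/3.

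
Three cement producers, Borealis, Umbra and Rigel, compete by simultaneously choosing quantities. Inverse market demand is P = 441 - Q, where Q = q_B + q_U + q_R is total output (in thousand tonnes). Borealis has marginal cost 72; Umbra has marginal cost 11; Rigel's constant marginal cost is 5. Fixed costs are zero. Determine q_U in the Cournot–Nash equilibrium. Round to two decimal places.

Borealis's profit: π_B = (441 - Q)q_B - (72q_B). Setting ∂π_B/∂q_B = 0: 369 - 2q_B - (q_U + q_R) = 0.
Umbra's profit: π_U = (441 - Q)q_U - (11q_U). Setting ∂π_U/∂q_U = 0: 430 - 2q_U - (q_B + q_R) = 0.
Rigel's first-order condition: 436 - 2q_R - (q_B + q_U) = 0.
Adding the 3 conditions: 1235 − 2Q − 2Q = 0, i.e. Q = 1235/4.
Back-substituting: q_B = (369 − 1235/4) = 241/4, q_U = (430 − 1235/4) = 485/4, q_R = (436 − 1235/4) = 509/4.

121.25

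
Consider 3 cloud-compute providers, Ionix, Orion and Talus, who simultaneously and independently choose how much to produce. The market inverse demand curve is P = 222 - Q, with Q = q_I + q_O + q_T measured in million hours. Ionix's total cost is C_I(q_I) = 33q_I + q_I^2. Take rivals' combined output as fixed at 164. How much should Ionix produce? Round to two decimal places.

6.25

With rivals' combined output fixed at 164, Ionix's profit is π_I = (222 - 164 - q_I)q_I - (33q_I + q_I²) = (58 - q_I)q_I - (33q_I + q_I²).
∂π_I/∂q_I = 25 - 4q_I = 0, so q_I = 25/4.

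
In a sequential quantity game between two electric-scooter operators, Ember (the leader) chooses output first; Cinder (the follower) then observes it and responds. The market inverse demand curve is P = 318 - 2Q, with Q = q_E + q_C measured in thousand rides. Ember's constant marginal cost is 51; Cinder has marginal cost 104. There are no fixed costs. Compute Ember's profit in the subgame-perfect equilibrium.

6400

The follower Cinder best-responds to any q_E: π_C = (318 - 2Q)q_C - 104q_C.
Setting the follower's marginal profit to zero, 214 - 2q_E - 4q_C = 0, i.e. q_C = (214 - 2q_E)/4.
The leader anticipates this reaction. Substituting into P = 318 - 2Q gives P = 211 - q_E, so π_E = (211 - q_E)q_E - 51q_E.
Leader FOC: 160 - 2q_E = 0, so q_E = 80.
Then q_C = (214 - 2·80)/4 = 27/2.
Price P = 318 - 2·(187/2) = 131.
Ember's profit: (131 - 51)·80 = 6400.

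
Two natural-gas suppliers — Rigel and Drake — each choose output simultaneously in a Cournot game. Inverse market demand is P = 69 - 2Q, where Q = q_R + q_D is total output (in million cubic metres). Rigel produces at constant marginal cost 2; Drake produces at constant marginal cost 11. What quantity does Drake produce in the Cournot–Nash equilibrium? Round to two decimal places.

8.17

Rigel's profit: π_R = (69 - 2Q)q_R - (2q_R). Setting ∂π_R/∂q_R = 0: 67 - 4q_R - 2(q_D) = 0.
Drake's first-order condition: 58 - 4q_D - 2(q_R) = 0.
Rearranging gives the reaction functions q_R = (67 - 2q_D)/4 and q_D = (58 - 2q_R)/4.
Substituting one into the other gives q_R = 38/3 and q_D = 49/6.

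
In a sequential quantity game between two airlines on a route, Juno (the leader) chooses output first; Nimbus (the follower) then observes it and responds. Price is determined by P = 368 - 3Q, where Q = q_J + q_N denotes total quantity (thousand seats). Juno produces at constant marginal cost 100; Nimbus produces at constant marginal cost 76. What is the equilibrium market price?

Solve by backward induction. Given q_J, the follower Nimbus maximises π_N = (368 - 3q_J - 3q_N)q_N - 76q_N.
Setting the follower's marginal profit to zero, 292 - 3q_J - 6q_N = 0, i.e. q_N = (292 - 3q_J)/6.
Juno substitutes q_N(q_J) into its own profit: π_J = q_J(368 - 3q_J - (292 - 3q_J)/2) - 100q_J = (222 - (3/2)q_J)q_J - 100q_J.
The leader's first-order condition 122 - 3q_J = 0 yields q_J = 122/3.
Then q_N = (292 - 3·(122/3))/6 = 85/3.
Total output Q = 69, so price P = 368 - 3·69 = 161.

161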